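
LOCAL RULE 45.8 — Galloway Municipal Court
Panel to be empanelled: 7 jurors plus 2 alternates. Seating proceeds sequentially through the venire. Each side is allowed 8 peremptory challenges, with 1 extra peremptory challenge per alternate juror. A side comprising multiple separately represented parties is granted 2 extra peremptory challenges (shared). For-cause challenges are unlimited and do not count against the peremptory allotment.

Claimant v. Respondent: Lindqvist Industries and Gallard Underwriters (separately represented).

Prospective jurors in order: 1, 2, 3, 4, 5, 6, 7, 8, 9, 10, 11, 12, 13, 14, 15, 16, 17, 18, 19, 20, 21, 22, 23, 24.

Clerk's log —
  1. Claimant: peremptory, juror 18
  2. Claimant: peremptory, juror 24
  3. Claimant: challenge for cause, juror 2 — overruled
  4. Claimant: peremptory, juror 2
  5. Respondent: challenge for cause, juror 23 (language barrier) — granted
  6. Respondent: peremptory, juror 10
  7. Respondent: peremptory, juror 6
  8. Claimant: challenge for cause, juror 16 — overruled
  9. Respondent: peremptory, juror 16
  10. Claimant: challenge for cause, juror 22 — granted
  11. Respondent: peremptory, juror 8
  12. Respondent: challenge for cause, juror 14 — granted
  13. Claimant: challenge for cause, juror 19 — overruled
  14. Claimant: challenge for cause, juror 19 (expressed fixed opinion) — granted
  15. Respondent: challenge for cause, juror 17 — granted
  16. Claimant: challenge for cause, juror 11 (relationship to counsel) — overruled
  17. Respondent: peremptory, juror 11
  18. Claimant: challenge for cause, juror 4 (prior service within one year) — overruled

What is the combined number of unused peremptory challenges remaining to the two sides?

14

Claimant allotment: 8 base + 1 × 2 alternates = 10. Respondent allotment: 8 base + 1 × 2 alternates + 2 multi-party = 12.
Claimant peremptories used: #18, #24, #2 — 3 (for-cause on #2, #16, #22, #19, #19, #11, #4 don't count).
Respondent peremptories used: #10, #6, #16, #8, #11 — 5 (for-cause on #23, #14, #17 don't count).
Remaining: (10 − 3) + (12 − 5) = 14.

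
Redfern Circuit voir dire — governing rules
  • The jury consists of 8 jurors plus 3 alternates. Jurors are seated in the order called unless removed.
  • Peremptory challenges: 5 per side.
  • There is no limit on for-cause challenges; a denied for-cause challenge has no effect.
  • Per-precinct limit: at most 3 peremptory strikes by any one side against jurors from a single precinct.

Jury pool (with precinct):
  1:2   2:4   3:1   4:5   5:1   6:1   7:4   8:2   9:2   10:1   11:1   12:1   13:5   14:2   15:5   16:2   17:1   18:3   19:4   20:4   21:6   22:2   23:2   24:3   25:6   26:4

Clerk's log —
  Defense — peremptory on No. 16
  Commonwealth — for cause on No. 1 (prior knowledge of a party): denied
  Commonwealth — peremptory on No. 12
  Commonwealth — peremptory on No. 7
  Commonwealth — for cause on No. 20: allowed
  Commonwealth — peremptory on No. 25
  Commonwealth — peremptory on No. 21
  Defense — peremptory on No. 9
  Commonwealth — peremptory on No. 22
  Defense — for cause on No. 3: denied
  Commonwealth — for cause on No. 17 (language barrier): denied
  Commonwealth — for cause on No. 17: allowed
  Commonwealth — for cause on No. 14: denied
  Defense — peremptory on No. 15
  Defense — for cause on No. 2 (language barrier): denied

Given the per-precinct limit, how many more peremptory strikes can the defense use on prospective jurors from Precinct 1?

Defense peremptories so far: #16, #9, #15 — 3 of 5 used, 2 left overall.
Against Precinct 1: none yet — per-precinct cap 3 leaves 3.
Binding limit: min(2, 3) = 2.

2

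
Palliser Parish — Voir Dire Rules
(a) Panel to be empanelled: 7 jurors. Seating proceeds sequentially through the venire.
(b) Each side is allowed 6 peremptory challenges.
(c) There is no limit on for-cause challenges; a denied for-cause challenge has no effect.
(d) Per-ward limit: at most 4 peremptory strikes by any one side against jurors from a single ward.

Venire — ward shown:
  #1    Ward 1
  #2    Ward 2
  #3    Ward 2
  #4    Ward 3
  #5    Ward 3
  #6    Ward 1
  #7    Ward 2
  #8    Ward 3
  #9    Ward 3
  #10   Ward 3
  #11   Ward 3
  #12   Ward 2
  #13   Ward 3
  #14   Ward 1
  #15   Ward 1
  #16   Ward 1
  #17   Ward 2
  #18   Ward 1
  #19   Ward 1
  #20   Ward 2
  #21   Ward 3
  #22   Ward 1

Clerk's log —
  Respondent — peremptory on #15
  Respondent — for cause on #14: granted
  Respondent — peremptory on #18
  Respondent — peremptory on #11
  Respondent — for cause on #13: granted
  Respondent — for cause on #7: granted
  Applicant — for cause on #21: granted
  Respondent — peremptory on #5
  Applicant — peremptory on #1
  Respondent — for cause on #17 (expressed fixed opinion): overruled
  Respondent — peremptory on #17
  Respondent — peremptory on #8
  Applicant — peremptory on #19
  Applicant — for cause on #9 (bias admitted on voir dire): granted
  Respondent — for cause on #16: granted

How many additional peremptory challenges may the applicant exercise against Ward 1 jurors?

Applicant peremptories so far: #1, #19 — 2 of 6 used, 4 left overall.
Against Ward 1: #1, #19 — 2 used; per-ward cap 4 leaves 2.
Binding limit: min(4, 2) = 2.

2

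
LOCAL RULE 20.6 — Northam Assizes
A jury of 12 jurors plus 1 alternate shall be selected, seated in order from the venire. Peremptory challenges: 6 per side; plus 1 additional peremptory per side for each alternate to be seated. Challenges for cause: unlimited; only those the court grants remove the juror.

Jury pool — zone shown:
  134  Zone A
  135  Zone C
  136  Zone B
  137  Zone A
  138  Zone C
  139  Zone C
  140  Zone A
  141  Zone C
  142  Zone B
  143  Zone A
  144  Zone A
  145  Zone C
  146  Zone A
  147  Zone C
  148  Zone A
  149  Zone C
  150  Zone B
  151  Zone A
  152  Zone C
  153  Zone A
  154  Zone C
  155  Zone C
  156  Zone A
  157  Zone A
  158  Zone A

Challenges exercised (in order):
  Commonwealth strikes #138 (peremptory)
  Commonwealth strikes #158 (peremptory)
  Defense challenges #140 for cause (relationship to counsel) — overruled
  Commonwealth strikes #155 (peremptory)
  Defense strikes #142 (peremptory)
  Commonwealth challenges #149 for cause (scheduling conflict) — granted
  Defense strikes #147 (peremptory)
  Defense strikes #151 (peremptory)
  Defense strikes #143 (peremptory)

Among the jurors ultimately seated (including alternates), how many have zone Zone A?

6

Removed: #138, #142, #143, #147, #149, #151, #155, #158.
Seated (13 incl. alternates): #134, #135, #136, #137, #139, #140, #141, #144, #145, #146, #148, #150, #152.
Of those, in Zone A: #134, #137, #140, #144, #146, #148 → 6.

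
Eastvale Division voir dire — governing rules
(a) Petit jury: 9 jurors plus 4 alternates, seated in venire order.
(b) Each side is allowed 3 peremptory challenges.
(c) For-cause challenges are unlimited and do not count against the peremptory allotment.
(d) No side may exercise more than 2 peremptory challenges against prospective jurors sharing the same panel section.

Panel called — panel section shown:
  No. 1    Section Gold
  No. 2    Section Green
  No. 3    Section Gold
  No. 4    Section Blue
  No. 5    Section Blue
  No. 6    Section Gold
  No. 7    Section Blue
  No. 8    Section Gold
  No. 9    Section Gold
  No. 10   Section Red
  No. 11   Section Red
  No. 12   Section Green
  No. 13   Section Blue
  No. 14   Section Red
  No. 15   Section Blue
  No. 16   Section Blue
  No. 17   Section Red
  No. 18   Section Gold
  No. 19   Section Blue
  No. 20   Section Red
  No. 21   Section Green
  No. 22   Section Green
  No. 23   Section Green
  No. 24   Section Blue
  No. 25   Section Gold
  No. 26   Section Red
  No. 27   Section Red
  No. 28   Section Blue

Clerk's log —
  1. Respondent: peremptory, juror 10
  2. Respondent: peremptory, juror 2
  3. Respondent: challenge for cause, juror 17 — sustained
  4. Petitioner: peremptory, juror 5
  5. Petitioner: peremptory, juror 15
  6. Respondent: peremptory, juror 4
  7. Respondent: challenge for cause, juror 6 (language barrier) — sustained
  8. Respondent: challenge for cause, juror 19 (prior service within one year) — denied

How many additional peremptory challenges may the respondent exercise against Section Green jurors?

0

Respondent peremptories so far: #10, #2, #4 — 3 of 3 used, 0 left overall.
Against Section Green: #2 — 1 used; per-section cap 2 leaves 1.
Binding limit: min(0, 1) = 0.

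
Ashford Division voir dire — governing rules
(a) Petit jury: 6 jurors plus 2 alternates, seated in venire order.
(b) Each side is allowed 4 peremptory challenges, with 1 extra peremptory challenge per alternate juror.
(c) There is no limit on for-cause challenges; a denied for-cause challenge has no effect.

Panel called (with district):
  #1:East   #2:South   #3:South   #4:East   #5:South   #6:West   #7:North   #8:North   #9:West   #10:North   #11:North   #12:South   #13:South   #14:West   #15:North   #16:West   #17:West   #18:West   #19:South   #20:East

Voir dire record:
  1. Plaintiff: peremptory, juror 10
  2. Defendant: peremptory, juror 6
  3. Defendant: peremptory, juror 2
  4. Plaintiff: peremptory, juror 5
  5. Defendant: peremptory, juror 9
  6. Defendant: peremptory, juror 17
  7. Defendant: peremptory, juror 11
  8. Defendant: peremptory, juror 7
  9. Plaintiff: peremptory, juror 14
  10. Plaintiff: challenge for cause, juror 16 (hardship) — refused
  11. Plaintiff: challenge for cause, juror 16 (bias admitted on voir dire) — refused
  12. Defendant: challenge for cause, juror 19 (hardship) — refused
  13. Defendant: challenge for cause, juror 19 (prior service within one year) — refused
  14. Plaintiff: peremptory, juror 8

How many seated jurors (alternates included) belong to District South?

3

Removed: #2, #5, #6, #7, #8, #9, #10, #11, #14, #17.
Seated (8 incl. alternates): #1, #3, #4, #12, #13, #15, #16, #18.
Of those, in District South: #3, #12, #13 → 3.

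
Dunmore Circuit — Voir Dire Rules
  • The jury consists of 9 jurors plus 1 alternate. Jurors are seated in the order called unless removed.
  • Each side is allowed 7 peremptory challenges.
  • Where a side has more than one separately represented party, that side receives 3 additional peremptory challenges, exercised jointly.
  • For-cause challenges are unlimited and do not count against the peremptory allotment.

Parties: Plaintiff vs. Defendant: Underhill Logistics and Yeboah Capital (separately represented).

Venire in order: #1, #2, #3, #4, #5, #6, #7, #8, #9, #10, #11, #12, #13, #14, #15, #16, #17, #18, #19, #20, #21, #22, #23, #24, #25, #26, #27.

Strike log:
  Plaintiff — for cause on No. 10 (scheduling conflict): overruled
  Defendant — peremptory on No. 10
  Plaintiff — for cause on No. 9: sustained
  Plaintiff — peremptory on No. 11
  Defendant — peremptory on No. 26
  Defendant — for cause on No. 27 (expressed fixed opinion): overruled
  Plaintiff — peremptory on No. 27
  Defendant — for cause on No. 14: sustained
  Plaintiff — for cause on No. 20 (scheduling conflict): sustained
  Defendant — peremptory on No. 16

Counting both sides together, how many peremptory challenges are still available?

Plaintiff allotment: 7. Defendant allotment: 7 base + 3 multi-party = 10.
Plaintiff peremptories used: #11, #27 — 2 (for-cause on #10, #9, #20 don't count).
Defendant peremptories used: #10, #26, #16 — 3 (for-cause on #27, #14 don't count).
Remaining: (7 − 2) + (10 − 3) = 12.

12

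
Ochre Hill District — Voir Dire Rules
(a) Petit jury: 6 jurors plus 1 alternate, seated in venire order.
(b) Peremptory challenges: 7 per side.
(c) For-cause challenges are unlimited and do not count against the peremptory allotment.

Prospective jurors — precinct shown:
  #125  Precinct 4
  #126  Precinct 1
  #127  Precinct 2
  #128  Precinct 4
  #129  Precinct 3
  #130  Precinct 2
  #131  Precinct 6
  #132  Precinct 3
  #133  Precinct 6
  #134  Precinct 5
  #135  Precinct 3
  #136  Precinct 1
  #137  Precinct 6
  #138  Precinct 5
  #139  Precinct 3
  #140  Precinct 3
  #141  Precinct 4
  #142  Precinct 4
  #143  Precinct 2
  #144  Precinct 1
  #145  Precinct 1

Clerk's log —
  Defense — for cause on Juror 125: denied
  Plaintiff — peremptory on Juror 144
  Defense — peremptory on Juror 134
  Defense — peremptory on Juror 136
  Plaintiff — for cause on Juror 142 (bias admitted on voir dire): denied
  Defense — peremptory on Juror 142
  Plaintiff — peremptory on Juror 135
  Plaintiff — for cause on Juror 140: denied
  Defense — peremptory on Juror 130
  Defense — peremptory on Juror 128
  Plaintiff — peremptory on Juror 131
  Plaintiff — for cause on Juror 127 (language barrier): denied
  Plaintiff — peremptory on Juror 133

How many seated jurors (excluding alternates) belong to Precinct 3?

Removed: #128, #130, #131, #133, #134, #135, #136, #142, #144.
Seated jurors 1–6: #125, #126, #127, #129, #132, #137 (alternates #138 not counted).
Of those, in Precinct 3: #129, #132 → 2.

2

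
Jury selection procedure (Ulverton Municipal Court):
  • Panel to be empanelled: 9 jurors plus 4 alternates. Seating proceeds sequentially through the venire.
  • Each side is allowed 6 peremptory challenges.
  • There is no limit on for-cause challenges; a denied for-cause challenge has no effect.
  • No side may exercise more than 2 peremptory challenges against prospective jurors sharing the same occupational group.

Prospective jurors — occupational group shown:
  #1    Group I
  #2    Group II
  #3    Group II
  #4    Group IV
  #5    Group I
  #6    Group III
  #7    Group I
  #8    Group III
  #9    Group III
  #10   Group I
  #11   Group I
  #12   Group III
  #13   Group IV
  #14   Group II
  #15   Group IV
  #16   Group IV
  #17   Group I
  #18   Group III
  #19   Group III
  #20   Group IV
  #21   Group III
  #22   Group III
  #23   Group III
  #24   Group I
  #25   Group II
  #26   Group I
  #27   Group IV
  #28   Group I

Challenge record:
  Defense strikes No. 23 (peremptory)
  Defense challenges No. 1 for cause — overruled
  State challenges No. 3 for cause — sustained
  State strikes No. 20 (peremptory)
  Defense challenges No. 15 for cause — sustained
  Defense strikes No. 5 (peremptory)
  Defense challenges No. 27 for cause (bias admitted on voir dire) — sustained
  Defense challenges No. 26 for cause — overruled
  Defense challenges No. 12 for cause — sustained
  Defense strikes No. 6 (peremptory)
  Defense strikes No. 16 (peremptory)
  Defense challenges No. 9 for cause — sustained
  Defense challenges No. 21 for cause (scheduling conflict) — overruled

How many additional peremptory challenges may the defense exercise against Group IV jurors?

Defense peremptories so far: #23, #5, #6, #16 — 4 of 6 used, 2 left overall.
Against Group IV: #16 — 1 used; per-group cap 2 leaves 1.
Binding limit: min(2, 1) = 1.

1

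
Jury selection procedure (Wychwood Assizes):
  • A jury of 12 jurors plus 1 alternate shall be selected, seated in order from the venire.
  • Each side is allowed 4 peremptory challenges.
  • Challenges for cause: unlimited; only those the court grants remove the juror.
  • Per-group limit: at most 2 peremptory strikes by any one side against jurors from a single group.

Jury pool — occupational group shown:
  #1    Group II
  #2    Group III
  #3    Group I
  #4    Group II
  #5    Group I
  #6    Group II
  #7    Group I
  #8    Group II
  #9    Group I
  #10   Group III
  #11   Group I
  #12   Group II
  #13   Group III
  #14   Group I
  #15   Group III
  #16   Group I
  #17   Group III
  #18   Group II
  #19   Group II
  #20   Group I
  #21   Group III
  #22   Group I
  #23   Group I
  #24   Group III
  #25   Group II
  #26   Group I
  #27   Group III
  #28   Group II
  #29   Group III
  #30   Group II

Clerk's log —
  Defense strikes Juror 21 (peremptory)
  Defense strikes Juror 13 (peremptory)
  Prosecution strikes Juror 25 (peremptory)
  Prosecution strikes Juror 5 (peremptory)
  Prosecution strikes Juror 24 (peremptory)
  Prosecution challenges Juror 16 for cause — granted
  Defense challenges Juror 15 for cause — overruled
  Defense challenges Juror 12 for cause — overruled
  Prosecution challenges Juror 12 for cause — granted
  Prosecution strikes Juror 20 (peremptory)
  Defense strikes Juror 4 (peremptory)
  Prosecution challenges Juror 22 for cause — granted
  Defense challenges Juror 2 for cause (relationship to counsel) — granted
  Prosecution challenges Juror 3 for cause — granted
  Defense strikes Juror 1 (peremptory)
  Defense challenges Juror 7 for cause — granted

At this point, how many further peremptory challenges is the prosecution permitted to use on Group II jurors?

0

Prosecution peremptories so far: #25, #5, #24, #20 — 4 of 4 used, 0 left overall.
Against Group II: #25 — 1 used; per-group cap 2 leaves 1.
Binding limit: min(0, 1) = 0.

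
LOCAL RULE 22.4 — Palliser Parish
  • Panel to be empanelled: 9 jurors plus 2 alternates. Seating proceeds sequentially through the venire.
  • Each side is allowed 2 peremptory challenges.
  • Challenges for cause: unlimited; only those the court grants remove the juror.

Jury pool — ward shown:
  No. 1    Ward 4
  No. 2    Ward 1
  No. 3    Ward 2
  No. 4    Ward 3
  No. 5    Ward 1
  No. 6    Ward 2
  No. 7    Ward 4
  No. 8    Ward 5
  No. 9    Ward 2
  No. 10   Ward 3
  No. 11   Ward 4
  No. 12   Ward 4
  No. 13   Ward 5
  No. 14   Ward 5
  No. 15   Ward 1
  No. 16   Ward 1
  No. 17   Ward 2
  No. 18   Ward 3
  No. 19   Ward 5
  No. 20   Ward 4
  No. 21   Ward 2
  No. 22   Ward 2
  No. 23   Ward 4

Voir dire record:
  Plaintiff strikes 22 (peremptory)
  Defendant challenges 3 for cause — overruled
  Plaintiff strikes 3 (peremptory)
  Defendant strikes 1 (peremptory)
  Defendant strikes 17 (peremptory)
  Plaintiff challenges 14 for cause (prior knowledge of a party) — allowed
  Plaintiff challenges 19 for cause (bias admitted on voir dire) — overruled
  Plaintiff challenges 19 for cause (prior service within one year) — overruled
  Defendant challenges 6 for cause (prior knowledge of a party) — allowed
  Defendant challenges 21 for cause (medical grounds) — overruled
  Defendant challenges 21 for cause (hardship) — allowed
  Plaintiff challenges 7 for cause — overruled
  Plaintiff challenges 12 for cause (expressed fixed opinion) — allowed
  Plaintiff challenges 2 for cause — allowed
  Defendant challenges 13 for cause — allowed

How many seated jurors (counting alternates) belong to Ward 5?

Removed: #1, #2, #3, #6, #12, #13, #14, #17, #21, #22.
Seated (11 incl. alternates): #4, #5, #7, #8, #9, #10, #11, #15, #16, #18, #19.
Of those, in Ward 5: #8, #19 → 2.

2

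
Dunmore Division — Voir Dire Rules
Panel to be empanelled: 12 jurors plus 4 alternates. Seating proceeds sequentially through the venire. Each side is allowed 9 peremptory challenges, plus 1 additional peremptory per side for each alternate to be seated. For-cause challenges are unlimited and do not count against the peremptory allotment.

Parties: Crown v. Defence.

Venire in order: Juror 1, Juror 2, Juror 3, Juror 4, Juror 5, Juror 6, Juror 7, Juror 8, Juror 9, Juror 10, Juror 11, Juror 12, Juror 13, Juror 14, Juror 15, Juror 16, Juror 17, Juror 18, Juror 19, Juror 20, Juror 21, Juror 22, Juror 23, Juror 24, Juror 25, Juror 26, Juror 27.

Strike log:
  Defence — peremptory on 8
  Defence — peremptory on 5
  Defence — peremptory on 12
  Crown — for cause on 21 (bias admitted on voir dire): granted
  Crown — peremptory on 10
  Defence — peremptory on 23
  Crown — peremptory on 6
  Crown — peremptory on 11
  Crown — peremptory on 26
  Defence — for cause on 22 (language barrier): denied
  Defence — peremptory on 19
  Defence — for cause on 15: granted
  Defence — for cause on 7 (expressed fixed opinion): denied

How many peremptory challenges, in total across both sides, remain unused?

17

Crown allotment: 9 base + 1 × 4 alternates = 13. Defence allotment: 9 base + 1 × 4 alternates = 13.
Crown peremptories used: #10, #6, #11, #26 — 4 (the for-cause on #21 doesn't count).
Defence peremptories used: #8, #5, #12, #23, #19 — 5 (for-cause on #22, #15, #7 don't count).
Remaining: (13 − 4) + (13 − 5) = 17.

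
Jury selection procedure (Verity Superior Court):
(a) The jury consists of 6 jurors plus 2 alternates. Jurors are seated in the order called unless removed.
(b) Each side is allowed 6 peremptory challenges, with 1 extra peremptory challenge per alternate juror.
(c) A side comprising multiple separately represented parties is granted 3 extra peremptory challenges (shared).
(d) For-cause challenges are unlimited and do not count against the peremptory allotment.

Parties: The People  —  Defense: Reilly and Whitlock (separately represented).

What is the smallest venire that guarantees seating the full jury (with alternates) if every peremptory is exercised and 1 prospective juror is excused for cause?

Seats to fill: 6 + 2 alternates = 8.
Peremptories — The People: 6 + 1×2 = 8; Defense: 6 + 1×2 + 3 = 11; total 19.
For-cause removals: 1.
Minimum venire: 8 + 19 + 1 = 28.

28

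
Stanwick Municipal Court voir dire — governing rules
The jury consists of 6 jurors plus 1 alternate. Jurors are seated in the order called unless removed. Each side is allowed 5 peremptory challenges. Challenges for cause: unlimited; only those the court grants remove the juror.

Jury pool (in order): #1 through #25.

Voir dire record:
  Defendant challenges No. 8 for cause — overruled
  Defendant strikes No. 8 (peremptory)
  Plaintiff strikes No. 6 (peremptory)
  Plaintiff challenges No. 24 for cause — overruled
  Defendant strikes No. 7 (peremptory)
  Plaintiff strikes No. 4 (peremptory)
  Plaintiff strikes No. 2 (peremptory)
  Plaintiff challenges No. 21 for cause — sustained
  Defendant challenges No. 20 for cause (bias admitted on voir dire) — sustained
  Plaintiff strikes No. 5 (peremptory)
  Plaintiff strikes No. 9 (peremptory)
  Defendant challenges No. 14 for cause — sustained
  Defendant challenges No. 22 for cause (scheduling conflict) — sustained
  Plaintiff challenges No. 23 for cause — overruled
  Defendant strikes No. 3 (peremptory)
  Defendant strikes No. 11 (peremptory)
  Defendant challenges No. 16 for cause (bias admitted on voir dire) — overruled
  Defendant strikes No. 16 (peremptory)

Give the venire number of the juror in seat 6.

Removed: #2, #3, #4, #5, #6, #7, #8, #9, #11, #14, #16, #20, #21, #22. (#23, #24 stay — for-cause denied.)
Filling seats in venire order through position 6: #1, #10, #12, #13, #15, #17.
So seat 6 is #17.

17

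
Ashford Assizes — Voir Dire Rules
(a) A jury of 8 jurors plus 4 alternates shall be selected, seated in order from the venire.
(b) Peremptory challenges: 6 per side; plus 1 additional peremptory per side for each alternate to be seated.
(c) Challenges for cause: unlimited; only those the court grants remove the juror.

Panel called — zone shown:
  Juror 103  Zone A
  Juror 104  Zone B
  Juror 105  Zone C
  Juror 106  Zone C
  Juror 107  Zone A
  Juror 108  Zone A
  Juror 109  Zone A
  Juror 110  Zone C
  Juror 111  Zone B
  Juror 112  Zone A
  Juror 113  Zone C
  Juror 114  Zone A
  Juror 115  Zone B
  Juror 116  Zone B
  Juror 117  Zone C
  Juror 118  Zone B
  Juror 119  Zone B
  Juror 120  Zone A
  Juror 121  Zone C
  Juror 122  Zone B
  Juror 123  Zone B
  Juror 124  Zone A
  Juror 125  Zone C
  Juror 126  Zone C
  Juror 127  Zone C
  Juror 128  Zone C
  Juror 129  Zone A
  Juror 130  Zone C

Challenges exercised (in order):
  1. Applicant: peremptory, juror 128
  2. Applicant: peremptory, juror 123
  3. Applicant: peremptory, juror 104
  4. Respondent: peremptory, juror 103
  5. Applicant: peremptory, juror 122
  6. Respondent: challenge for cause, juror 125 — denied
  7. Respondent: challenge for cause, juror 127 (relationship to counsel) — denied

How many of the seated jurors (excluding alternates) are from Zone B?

1

Removed: #103, #104, #122, #123, #128.
Seated jurors 1–8: #105, #106, #107, #108, #109, #110, #111, #112 (alternates #113, #114, #115, #116 not counted).
Of those, in Zone B: #111 → 1.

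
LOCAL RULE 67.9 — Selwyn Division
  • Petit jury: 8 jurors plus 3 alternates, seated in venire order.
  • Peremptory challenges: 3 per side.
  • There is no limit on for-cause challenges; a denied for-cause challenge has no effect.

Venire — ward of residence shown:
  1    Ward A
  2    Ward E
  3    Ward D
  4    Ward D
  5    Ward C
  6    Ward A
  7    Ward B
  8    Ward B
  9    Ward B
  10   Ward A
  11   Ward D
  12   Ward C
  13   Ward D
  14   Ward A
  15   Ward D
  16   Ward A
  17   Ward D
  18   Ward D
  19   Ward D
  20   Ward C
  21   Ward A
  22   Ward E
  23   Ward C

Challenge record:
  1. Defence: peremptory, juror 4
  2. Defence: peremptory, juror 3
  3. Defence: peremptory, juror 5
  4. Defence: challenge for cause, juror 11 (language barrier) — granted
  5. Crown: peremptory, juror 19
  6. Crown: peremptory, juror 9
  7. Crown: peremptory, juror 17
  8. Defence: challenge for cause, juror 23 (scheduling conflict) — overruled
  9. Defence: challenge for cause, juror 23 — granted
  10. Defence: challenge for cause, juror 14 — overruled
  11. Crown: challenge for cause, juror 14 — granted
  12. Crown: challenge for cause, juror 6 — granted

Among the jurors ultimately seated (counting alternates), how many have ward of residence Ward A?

3

Removed: #3, #4, #5, #6, #9, #11, #14, #17, #19, #23.
Seated (11 incl. alternates): #1, #2, #7, #8, #10, #12, #13, #15, #16, #18, #20.
Of those, in Ward A: #1, #10, #16 → 3.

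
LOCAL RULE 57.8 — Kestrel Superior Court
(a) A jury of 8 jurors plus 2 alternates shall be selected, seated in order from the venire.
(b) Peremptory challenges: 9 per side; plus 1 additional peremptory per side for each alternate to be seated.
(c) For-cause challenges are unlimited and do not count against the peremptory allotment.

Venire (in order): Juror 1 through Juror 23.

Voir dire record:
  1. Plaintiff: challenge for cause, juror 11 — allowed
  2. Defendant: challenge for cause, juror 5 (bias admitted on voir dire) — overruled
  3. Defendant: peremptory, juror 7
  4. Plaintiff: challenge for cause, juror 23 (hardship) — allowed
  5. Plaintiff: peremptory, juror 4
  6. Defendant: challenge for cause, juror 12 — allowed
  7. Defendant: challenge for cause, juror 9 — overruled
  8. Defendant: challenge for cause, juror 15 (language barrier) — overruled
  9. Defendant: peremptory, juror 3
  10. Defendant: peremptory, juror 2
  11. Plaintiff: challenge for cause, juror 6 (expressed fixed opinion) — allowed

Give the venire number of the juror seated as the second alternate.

Removed: #2, #3, #4, #6, #7, #11, #12, #23. (#5, #9, #15 stay — for-cause denied.)
Filling seats in venire order through position 10: #1, #5, #8, #9, #10, #13, #14, #15, #16, #17.
So alternate 2 is #17.

17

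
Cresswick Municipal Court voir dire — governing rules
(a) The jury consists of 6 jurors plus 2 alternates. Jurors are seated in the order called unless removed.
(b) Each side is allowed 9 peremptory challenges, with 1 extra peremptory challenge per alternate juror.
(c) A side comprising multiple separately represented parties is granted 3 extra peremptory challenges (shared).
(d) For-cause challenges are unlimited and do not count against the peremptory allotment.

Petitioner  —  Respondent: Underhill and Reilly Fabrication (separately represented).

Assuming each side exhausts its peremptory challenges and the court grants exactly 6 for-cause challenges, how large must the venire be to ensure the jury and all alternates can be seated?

Seats to fill: 6 + 2 alternates = 8.
Peremptories — Petitioner: 9 + 1×2 = 11; Respondent: 9 + 1×2 + 3 = 14; total 25.
For-cause removals: 6.
Minimum venire: 8 + 25 + 6 = 39.

39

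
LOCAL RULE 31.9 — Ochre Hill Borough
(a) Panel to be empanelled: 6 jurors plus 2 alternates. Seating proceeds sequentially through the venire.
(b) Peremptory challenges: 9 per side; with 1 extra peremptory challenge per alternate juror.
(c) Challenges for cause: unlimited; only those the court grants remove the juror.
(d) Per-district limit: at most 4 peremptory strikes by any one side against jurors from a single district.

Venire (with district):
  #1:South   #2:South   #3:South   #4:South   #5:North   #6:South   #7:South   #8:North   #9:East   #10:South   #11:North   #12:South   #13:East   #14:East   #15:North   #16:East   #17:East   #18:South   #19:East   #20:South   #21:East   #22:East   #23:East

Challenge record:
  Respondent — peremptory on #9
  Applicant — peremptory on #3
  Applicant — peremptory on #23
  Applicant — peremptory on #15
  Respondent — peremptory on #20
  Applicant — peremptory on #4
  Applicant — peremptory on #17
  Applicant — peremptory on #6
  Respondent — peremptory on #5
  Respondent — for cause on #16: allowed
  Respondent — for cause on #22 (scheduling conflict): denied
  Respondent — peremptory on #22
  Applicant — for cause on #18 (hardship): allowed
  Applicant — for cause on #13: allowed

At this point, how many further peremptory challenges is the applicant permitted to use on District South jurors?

Applicant peremptories so far: #3, #23, #15, #4, #17, #6 — 6 of 11 used, 5 left overall.
Against District South: #3, #4, #6 — 3 used; per-district cap 4 leaves 1.
Binding limit: min(5, 1) = 1.

1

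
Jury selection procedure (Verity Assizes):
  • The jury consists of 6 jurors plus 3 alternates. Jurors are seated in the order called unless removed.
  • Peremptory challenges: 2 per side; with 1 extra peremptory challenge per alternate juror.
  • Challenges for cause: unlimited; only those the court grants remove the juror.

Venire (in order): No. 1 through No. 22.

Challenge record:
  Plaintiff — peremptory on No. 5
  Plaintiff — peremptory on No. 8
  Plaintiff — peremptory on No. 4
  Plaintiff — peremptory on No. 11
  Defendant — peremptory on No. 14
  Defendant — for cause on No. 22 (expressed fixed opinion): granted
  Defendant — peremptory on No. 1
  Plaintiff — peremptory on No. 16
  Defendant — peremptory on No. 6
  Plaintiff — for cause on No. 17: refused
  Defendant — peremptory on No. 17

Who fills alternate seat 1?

Removed: #1, #4, #5, #6, #8, #11, #14, #16, #17, #22.
Filling seats in venire order through position 7: #2, #3, #7, #9, #10, #12, #13.
So alternate 1 is #13.

13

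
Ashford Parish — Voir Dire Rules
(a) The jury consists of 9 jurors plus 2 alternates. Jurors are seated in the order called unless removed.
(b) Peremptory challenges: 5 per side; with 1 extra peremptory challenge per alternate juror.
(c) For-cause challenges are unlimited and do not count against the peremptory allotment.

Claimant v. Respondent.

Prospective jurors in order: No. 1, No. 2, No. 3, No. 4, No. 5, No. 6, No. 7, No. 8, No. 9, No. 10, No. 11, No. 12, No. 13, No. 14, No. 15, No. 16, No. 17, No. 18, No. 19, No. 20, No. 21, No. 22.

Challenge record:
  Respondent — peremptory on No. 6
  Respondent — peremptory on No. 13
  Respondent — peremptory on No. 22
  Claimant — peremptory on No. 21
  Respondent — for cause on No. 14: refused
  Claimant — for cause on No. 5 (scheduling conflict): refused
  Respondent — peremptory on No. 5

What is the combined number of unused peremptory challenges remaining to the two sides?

Claimant allotment: 5 base + 1 × 2 alternates = 7. Respondent allotment: 5 base + 1 × 2 alternates = 7.
Claimant peremptories used: #21 — 1 (the for-cause on #5 doesn't count).
Respondent peremptories used: #6, #13, #22, #5 — 4 (the for-cause on #14 doesn't count).
Remaining: (7 − 1) + (7 − 4) = 9.

9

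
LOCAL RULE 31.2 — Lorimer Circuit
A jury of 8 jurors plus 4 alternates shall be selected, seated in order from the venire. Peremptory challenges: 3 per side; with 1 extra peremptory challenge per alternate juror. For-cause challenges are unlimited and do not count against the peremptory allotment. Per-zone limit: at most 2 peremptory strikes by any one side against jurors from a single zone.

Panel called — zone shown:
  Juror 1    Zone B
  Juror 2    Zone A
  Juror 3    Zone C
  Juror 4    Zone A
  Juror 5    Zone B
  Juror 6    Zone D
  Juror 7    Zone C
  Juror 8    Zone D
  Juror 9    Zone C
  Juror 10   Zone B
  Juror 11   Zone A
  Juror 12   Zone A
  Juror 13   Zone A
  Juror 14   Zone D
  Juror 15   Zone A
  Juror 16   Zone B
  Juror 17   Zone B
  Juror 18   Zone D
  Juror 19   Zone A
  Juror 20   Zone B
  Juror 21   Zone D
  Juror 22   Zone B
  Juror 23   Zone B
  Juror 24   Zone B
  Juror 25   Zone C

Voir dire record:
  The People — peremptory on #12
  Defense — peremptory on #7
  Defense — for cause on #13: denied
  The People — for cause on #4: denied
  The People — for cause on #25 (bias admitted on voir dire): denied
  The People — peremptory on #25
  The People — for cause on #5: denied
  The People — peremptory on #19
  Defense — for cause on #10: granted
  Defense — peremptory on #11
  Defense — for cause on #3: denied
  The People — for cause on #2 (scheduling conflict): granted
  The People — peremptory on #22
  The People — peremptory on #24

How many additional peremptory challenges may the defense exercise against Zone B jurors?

2

Defense peremptories so far: #7, #11 — 2 of 7 used, 5 left overall.
Against Zone B: none yet — per-zone cap 2 leaves 2.
Binding limit: min(5, 2) = 2.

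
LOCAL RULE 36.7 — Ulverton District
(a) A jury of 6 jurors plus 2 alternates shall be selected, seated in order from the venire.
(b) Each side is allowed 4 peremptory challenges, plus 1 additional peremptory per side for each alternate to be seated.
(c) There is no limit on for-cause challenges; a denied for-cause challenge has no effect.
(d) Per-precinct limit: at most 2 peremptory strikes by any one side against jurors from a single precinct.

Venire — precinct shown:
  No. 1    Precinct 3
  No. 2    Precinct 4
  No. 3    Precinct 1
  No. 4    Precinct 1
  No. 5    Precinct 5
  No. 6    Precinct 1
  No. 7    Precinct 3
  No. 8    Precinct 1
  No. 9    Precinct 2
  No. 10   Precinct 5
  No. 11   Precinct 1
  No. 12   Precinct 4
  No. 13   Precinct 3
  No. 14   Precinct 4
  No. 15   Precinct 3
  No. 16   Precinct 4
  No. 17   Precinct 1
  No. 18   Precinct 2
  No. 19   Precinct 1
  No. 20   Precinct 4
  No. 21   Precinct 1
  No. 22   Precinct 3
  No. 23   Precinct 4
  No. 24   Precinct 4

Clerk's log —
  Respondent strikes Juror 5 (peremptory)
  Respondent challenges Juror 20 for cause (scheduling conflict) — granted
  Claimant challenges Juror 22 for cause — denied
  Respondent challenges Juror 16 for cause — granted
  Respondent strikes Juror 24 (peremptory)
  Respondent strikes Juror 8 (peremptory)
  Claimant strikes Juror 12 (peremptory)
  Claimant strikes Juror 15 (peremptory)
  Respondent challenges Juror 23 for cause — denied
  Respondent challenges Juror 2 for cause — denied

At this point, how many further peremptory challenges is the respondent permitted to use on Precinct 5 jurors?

1

Respondent peremptories so far: #5, #24, #8 — 3 of 6 used, 3 left overall.
Against Precinct 5: #5 — 1 used; per-precinct cap 2 leaves 1.
Binding limit: min(3, 1) = 1.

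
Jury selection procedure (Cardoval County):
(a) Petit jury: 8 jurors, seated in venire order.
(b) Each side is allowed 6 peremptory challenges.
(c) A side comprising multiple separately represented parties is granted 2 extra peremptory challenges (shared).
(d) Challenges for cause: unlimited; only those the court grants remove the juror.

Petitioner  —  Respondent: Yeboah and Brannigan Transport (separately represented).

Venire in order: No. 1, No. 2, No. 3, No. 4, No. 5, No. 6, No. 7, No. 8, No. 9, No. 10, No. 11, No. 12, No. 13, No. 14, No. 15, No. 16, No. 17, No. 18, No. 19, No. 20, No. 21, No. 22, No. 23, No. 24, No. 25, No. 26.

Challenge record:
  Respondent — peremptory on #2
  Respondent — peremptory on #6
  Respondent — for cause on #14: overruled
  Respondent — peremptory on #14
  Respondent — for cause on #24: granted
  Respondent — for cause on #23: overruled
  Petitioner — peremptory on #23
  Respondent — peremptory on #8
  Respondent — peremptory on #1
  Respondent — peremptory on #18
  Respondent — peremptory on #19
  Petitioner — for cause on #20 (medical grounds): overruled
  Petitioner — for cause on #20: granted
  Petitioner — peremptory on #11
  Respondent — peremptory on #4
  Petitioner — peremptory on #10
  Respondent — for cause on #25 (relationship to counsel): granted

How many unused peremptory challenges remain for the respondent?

0

Respondent allotment: 6 base + 2 multi-party = 8.
Respondent peremptories used: #2, #6, #14, #8, #1, #18, #19, #4 — 8 (for-cause on #14, #24, #23, #25 don't count).
Remaining: 8 − 8 = 0.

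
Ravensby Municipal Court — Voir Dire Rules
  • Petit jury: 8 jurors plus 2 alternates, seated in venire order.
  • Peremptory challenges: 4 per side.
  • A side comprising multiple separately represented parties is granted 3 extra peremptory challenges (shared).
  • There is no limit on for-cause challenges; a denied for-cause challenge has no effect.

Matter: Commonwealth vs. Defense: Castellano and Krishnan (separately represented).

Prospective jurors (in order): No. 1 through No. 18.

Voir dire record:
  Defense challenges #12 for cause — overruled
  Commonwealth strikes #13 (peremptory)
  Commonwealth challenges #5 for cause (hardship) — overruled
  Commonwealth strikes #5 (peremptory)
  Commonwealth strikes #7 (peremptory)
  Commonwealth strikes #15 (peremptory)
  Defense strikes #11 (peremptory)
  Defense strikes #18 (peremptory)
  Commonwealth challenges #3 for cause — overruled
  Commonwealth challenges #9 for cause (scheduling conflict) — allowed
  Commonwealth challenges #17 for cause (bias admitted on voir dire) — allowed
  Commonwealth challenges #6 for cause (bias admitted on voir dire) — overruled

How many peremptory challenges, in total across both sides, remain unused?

5

Commonwealth allotment: 4. Defense allotment: 4 base + 3 multi-party = 7.
Commonwealth peremptories used: #13, #5, #7, #15 — 4 (for-cause on #5, #3, #9, #17, #6 don't count).
Defense peremptories used: #11, #18 — 2 (the for-cause on #12 doesn't count).
Remaining: (4 − 4) + (7 − 2) = 5.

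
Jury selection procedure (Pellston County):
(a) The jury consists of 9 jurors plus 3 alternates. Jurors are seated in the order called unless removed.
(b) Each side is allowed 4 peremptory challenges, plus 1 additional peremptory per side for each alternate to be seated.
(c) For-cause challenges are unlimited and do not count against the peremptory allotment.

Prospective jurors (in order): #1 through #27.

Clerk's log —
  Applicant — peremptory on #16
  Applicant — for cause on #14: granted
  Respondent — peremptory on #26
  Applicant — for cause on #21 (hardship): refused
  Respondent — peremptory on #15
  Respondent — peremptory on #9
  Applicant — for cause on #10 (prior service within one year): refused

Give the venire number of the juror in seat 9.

Removed: #9, #14, #15, #16, #26. (#10, #21 stay — for-cause denied.)
Seating in order: seats 1–9 → #1, #2, #3, #4, #5, #6, #7, #8, #10; alternates → #11, #12, #13.
So seat 9 is #10.

10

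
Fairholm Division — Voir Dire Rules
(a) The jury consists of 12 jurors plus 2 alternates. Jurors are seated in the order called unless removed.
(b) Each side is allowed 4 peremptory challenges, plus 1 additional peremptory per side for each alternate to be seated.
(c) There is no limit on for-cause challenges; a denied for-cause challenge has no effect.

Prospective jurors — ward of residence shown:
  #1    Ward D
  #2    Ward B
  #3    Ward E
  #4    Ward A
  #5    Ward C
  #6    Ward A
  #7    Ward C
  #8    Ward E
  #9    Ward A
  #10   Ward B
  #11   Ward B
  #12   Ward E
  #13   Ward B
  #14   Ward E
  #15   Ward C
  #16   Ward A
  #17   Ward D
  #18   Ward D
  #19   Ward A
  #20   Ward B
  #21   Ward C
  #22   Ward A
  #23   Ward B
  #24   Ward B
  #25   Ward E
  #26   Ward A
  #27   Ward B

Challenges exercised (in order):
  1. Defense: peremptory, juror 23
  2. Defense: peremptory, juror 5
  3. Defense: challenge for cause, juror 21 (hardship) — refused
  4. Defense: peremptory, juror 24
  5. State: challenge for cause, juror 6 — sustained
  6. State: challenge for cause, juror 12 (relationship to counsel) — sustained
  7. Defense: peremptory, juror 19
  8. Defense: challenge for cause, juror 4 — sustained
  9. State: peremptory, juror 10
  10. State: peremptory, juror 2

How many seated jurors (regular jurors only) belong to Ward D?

3

Removed: #2, #4, #5, #6, #10, #12, #19, #23, #24.
Seated jurors 1–12: #1, #3, #7, #8, #9, #11, #13, #14, #15, #16, #17, #18 (alternates #20, #21 not counted).
Of those, in Ward D: #1, #17, #18 → 3.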